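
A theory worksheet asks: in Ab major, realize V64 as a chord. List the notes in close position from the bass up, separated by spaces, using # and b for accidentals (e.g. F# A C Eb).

Bb Eb G

In Ab major, the dominant is Eb, and the diatonic chord built there is a major triad.
Stacking thirds from Eb gives Eb-G-Bb.
With the 64 figure the chord is in second inversion; from the bass Bb upward in close position it reads Bb-Eb-G.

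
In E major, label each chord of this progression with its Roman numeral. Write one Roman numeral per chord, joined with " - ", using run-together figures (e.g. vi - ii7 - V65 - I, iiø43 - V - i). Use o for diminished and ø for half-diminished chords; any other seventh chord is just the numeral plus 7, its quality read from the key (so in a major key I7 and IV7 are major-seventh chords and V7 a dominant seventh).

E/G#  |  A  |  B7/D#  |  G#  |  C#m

E/G#: root E is the tonic; major triad there is I6.
A: major triad on A = scale degree 4 → IV.
B7/D#: dominant seventh chord on B = scale degree 5 → V65.
G#: chromatic; G# is V of vi, so V/vi.
C#m has root C#, degree 6 in E major, so vi.

I6 - IV - V65 - V/vi - vi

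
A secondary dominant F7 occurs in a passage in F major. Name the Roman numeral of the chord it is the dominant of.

The chord is a dominant seventh chord on F.
A dominant resolves down a perfect fifth: F → Bb. In F major, Bb is scale degree 4, i.e. IV.

IV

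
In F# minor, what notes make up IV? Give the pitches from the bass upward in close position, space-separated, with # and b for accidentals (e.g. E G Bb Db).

IV is the major subdominant, borrowed from the parallel major. In F# minor that root is B.
So the chord is B-D#-F#.

B D# F#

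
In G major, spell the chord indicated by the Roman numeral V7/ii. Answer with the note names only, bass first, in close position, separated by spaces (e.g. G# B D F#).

V7/ii is a secondary dominant — the dominant seventh of ii. ii in G major is A, so the applied chord's root is E, a perfect fifth above.
Building a dominant seventh chord on E gives E-G#-B-D.

E G# B D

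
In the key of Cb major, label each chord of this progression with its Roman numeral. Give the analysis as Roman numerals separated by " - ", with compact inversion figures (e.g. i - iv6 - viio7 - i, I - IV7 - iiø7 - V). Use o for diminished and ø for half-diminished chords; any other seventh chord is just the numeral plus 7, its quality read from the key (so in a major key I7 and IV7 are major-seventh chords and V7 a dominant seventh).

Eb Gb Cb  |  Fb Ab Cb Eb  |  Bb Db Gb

Eb-Gb-Cb has root Cb, degree 1 in Cb major, so I6.
Fb-Ab-Cb-Eb: root Fb is the subdominant; major seventh chord there is IV7.
Bb-Db-Gb: major triad on Gb = scale degree 5 → V6.

I6 - IV7 - V6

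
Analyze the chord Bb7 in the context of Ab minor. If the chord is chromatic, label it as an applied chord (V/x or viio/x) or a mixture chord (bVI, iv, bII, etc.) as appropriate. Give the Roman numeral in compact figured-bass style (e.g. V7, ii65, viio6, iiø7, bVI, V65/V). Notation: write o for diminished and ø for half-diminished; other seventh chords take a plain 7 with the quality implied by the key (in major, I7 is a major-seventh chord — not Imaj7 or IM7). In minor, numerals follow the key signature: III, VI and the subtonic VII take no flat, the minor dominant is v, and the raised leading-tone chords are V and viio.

V7/V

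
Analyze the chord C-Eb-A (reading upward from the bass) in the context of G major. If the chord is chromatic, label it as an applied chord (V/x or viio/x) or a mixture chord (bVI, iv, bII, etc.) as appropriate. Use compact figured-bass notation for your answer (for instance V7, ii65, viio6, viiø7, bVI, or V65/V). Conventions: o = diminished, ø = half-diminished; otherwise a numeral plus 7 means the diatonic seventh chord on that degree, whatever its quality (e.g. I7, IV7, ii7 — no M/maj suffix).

The pitches A-C-Eb form a diminished triad rooted on A.
A is the second degree of G major. This is the diminished supertonic triad, borrowed from the parallel minor.
With C in the bass the chord is in first inversion, so the figured bass is 6.

iio6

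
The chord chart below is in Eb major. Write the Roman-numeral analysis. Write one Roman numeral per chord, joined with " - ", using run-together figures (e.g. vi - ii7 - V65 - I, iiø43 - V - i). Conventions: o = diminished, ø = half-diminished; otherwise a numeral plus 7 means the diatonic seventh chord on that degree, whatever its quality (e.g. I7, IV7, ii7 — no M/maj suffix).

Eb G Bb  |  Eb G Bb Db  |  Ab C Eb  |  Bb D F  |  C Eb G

Eb-G-Bb has root Eb, degree 1 in Eb major, so I.
Eb-G-Bb-Db: chromatic; Eb is V of IV, so V7/IV.
Ab-C-Eb has root Ab, degree 4 in Eb major, so IV.
Bb-D-F: major triad on Bb = scale degree 5 → V.
C-Eb-G has root C, degree 6 in Eb major, so vi.

I - V7/IV - IV - V - vi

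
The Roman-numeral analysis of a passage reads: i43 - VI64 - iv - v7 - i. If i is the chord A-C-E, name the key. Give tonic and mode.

A minor

The anchor chord is a minor triad on A, labeled i.
If A is scale degree 1 and the mode makes that degree carry a minor triad, the tonic is A and the mode is minor.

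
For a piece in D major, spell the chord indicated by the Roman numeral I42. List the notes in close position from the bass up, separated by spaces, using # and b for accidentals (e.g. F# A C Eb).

C# D F# A

In D major, the tonic is D, and the diatonic chord built there is a major seventh chord.
That chord is spelled D-F#-A-C#.
With the 42 figure the chord is in third inversion; from the bass C# upward in close position it reads C#-D-F#-A.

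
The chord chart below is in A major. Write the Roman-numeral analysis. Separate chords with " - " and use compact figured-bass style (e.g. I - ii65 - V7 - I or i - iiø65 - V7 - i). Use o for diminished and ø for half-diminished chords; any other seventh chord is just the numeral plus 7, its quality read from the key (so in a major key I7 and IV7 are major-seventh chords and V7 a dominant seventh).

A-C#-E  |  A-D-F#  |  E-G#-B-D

I - IV64 - V7

A-C#-E has root A, degree 1 in A major, so I.
A-D-F#: major triad on D = scale degree 4 → IV64.
E-G#-B-D: root E is the dominant; dominant seventh chord there is V7.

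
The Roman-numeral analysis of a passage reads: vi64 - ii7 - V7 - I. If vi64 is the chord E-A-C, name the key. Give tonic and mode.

vi64 is given as E-A-C — a minor triad with root A.
Counting down 5 scale steps from A places the tonic on C; a minor triad on degree 6 is diatonic only in major.

C major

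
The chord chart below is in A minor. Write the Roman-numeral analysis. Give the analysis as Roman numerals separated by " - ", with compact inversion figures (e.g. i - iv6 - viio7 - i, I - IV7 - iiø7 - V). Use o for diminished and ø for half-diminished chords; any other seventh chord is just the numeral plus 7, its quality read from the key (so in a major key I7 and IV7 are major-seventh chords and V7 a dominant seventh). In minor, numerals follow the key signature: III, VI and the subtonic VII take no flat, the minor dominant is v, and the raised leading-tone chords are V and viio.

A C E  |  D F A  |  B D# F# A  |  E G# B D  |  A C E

i - iv - V7/V - V7 - i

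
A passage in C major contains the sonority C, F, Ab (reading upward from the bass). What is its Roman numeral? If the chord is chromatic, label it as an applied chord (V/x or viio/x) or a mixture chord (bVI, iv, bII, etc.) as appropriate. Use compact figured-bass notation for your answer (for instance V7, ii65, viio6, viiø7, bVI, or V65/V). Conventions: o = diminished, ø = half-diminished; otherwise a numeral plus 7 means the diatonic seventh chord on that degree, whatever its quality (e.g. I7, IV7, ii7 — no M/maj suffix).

The pitches F-Ab-C form a minor triad rooted on F.
F is the fourth degree of C major. This is the minor subdominant, borrowed from the parallel minor.
With C in the bass the chord is in second inversion, so the figured bass is 64.

iv64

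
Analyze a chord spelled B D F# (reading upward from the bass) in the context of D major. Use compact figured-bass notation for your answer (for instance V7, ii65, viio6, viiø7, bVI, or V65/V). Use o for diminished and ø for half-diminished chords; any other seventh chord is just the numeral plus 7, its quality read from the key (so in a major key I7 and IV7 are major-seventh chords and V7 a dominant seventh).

vi

The pitches B-D-F# form a minor triad rooted on B.
B is scale degree 6 in D major, and a minor triad on that degree is written vi.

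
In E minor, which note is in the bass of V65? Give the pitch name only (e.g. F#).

D#

V in E minor has root B; the chord is B-D#-F#-A.
The figure 65 means first inversion — the third is in the bass.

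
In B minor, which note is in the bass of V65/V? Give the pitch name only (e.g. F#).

E#

The applied chord V65/V is rooted on C#: C#-E#-G#-B.
The figure 65 means first inversion — the third is in the bass.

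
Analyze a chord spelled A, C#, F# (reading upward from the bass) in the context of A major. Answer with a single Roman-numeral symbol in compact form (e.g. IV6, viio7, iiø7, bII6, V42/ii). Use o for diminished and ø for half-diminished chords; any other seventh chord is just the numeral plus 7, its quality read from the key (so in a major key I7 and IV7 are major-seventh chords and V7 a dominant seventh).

vi6

The pitches F#-A-C# form a minor triad rooted on F#.
In A major, F# is the submediant; the diatonic minor triad there is vi.
With A in the bass the chord is in first inversion, so the figured bass is 6.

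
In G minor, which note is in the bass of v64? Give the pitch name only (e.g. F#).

A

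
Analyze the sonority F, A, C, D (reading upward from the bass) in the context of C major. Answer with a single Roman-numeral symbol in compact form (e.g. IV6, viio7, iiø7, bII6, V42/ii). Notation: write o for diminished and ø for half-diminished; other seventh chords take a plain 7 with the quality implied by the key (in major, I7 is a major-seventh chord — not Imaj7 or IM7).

ii65

The pitches D-F-A-C form a minor seventh chord rooted on D.
In C major, D is the supertonic; the diatonic minor seventh chord there is ii7.
With F in the bass the chord is in first inversion, so the figured bass is 65.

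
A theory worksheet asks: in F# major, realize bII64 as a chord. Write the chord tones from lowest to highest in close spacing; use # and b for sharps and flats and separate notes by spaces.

D G B

Scale degree 2 in F# major is G#; lowering it a half step gives G. bII64 is the Neapolitan chord — a major triad on the lowered second degree.
So the chord is G-B-D, a major triad.
The figured bass 64 indicates second inversion, placing the fifth (D) in the bass: D-G-B.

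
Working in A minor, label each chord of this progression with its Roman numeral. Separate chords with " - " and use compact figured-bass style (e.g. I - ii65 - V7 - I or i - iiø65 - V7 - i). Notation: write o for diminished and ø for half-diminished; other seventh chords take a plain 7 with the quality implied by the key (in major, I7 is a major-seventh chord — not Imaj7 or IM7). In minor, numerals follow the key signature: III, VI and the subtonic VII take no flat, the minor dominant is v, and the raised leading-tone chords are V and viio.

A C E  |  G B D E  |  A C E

A-C-E: root A is the tonic; minor triad there is i.
G-B-D-E has root E, degree 5 in A minor, so v65.
A-C-E: root A is the tonic; minor triad there is i.

i - v65 - i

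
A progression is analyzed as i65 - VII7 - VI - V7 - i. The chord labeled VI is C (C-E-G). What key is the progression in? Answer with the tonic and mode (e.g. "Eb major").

The anchor chord is a major triad on C, labeled VI.
Counting down 5 scale steps from C places the tonic on E; a major triad on degree 6 is diatonic only in minor.

E minor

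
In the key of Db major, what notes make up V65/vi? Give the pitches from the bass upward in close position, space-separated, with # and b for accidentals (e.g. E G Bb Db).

The slash means an applied dominant: we want the dominant of vi. In Db major, vi is Bb minor, and its dominant is built on F.
Building a dominant seventh chord on F gives F-A-C-Eb.
The figured bass 65 indicates first inversion, placing the third (A) in the bass: A-C-Eb-F.

A C Eb F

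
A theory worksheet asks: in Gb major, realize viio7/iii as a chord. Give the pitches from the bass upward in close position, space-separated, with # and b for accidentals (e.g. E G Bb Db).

A C Eb Gb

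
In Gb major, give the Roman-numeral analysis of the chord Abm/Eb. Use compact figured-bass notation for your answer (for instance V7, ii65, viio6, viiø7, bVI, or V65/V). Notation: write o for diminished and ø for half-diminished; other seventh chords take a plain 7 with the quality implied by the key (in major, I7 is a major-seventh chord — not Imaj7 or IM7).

ii64

Stacked in thirds the chord is Ab-Cb-Eb: a minor triad on Ab.
Ab is scale degree 2 in Gb major, and a minor triad on that degree is written ii.
With Eb in the bass the chord is in second inversion, so the figured bass is 64.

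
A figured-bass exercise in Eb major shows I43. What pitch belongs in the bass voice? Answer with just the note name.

Bb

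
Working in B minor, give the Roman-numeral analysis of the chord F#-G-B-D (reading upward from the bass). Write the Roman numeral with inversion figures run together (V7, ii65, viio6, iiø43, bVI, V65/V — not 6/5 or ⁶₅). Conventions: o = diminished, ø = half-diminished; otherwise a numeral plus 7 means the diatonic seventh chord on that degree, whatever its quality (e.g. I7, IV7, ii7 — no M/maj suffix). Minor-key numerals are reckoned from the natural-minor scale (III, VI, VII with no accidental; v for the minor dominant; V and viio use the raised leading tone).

VI42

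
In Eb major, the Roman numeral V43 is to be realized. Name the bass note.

V in Eb major has root Bb; the chord is Bb-D-F-Ab.
The figure 43 means second inversion — the fifth is in the bass.

F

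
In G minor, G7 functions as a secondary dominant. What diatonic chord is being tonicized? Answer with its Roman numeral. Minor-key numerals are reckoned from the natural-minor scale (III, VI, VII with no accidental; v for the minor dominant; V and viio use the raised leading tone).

The chord is a dominant seventh chord on G.
A dominant resolves down a perfect fifth: G → C. In G minor, C is scale degree 4, i.e. iv.

iv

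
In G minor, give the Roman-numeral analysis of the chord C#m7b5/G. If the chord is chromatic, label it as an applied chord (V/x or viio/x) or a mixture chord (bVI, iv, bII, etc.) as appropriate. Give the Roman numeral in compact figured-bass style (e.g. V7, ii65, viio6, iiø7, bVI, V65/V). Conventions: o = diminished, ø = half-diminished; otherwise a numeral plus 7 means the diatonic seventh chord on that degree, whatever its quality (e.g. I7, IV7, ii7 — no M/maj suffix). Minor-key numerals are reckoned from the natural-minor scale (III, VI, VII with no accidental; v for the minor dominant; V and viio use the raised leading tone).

viiø43/V

Stacked in thirds the chord is C#-E-G-B: a half-diminished seventh chord on C#.
C# sits a half step below D (V in G minor); a diminished chord there is the applied leading-tone chord of V.
With G in the bass the chord is in second inversion, so the figured bass is 43.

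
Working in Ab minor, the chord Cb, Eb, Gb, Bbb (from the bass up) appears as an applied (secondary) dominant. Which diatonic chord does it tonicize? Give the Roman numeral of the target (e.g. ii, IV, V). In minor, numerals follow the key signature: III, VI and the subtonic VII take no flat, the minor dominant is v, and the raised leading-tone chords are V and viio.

VI

The chord is a dominant seventh chord on Cb.
A dominant resolves down a perfect fifth: Cb → Fb. In Ab minor, Fb is scale degree 6, i.e. VI.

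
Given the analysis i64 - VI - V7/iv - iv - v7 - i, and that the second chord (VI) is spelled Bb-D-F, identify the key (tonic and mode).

D minor

The anchor chord is a major triad on Bb, labeled VI.
Counting down 5 scale steps from Bb places the tonic on D; a major triad on degree 6 is diatonic only in minor.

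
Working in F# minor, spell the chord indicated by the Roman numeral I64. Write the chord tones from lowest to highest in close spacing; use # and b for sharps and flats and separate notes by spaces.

Scale degree 1 in F# minor is F#; here the chord built on it is altered to a major triad. I64 is the major tonic (Picardy third), borrowed from the parallel major.
So the chord is F#-A#-C#.
With the 64 figure the chord is in second inversion; from the bass C# upward in close position it reads C#-F#-A#.

C# F# A#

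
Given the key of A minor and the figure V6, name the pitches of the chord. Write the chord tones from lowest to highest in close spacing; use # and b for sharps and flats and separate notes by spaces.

In A minor, the fifth degree is E. The dominant is major (leading tone raised), so V is a major triad.
That chord is spelled E-G#-B.
With the 6 figure the chord is in first inversion; from the bass G# upward in close position it reads G#-B-E.

G# B E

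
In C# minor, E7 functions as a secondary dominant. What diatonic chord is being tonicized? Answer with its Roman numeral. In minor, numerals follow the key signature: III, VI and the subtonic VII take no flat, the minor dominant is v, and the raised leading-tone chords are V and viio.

The chord is a dominant seventh chord on E.
A dominant resolves down a perfect fifth: E → A. In C# minor, A is scale degree 6, i.e. VI.

VI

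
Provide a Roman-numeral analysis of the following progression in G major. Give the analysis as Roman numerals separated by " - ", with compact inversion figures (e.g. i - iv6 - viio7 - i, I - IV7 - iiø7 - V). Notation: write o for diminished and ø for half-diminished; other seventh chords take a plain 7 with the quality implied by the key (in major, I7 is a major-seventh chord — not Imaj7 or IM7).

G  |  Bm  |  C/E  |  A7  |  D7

I - iii - IV6 - V7/V - V7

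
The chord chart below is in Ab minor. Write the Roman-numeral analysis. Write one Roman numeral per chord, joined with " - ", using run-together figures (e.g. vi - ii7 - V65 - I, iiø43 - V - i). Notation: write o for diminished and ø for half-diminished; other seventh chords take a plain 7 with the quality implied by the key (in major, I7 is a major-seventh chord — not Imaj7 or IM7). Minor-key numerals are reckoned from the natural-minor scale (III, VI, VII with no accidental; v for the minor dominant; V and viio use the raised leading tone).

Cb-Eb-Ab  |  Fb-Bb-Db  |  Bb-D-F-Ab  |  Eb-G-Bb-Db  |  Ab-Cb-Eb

Cb-Eb-Ab: minor triad on Ab = scale degree 1 → i6.
Fb-Bb-Db has root Bb, degree 2 in Ab minor, so iio64.
Bb-D-F-Ab: chromatic; Bb is V of V, so V7/V.
Eb-G-Bb-Db has root Eb, degree 5 in Ab minor, so V7.
Ab-Cb-Eb: root Ab is the tonic; minor triad there is i.

i6 - iio64 - V7/V - V7 - i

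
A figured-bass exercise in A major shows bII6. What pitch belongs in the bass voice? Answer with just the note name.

D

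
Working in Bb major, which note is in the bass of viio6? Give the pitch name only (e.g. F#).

viio in Bb major has root A; the chord is A-C-Eb.
The figure 6 means first inversion — the third is in the bass.

C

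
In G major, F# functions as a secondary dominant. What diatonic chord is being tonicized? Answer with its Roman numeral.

iii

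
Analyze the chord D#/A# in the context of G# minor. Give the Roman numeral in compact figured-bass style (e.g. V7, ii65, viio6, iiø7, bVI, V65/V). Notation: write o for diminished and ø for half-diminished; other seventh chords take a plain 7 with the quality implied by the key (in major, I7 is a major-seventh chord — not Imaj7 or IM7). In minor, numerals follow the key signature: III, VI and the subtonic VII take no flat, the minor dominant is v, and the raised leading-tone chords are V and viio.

V64

The pitches D#-F##-A# form a major triad rooted on D#.
D# is scale degree 5 in G# minor, and a major triad on that degree is written V.
With A# in the bass the chord is in second inversion, so the figured bass is 64.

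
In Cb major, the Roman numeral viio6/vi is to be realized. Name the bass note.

Bb

The applied chord viio6/vi is rooted on G: G-Bb-Db.
The figure 6 means first inversion — the third is in the bass.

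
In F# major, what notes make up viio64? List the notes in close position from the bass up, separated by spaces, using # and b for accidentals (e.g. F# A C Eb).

B E# G#

The numeral's case and figure indicate a diminished triad. In F# major its root, the leading tone, is E#.
That chord is spelled E#-G#-B.
With the 64 figure the chord is in second inversion; from the bass B upward in close position it reads B-E#-G#.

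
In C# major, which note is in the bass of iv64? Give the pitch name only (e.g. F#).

C#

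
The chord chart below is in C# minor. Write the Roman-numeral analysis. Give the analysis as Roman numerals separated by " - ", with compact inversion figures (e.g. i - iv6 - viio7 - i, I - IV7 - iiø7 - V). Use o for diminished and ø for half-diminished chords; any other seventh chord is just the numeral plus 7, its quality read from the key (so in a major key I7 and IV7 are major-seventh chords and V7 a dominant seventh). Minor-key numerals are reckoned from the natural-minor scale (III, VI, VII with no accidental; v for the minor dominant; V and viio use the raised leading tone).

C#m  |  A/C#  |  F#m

i - VI6 - iv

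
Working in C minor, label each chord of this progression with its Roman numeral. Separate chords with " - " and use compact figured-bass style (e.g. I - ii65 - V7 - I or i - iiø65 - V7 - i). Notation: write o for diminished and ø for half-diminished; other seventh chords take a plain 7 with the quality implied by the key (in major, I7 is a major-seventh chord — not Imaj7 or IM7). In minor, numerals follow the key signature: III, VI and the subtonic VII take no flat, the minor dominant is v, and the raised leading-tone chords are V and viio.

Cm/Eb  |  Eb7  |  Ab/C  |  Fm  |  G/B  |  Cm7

i6 - V7/VI - VI6 - iv - V6 - i7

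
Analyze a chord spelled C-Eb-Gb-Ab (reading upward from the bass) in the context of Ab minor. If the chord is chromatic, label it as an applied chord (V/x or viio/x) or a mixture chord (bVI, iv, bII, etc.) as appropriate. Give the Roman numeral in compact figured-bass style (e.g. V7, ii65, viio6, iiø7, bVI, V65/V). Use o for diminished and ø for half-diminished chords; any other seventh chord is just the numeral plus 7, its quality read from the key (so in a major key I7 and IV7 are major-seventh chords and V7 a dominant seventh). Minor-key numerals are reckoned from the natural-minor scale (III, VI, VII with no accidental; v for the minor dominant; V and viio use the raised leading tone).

V65/iv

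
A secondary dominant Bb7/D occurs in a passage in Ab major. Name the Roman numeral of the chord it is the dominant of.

V

The chord is a dominant seventh chord on Bb.
A dominant resolves down a perfect fifth: Bb → Eb. In Ab major, Eb is scale degree 5, i.e. V.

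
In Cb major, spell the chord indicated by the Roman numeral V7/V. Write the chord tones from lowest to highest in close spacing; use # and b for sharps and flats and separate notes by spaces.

V7/V is a secondary dominant — the dominant seventh of V. V in Cb major is Gb, so the applied chord's root is Db, a perfect fifth above.
Building a dominant seventh chord on Db gives Db-F-Ab-Cb.

Db F Ab Cb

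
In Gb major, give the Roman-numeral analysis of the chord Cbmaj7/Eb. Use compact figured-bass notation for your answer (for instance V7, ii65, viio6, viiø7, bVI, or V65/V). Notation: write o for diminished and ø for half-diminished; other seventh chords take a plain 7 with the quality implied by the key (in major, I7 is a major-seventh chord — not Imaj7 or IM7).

The pitches Cb-Eb-Gb-Bb form a major seventh chord rooted on Cb.
Cb is scale degree 4 in Gb major, and a major seventh chord on that degree is written IV7.
With Eb in the bass the chord is in first inversion, so the figured bass is 65.

IV65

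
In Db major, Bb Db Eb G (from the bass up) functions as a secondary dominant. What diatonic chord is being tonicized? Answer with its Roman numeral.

V

The chord is a dominant seventh chord on Eb.
A dominant resolves down a perfect fifth: Eb → Ab. In Db major, Ab is scale degree 5, i.e. V.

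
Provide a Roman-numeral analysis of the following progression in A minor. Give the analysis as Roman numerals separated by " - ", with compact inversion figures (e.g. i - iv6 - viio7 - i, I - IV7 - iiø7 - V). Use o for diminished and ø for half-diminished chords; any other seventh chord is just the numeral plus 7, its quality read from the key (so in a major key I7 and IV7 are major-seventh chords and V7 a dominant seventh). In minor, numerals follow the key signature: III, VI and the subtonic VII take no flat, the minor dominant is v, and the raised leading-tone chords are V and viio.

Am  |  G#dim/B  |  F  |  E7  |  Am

i - viio6 - VI - V7 - i

Am has root A, degree 1 in A minor, so i.
G#dim/B: root G# is the leading tone; diminished triad there is viio6.
F: root F is the submediant; major triad there is VI.
E7: root E is the dominant; dominant seventh chord there is V7.
Am: root A is the tonic; minor triad there is i.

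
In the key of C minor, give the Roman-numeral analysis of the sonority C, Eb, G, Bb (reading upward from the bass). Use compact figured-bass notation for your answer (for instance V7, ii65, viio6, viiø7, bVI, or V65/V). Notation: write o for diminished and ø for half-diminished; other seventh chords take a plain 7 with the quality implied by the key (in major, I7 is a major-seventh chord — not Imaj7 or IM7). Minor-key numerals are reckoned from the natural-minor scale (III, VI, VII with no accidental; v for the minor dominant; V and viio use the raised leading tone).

Stacked in thirds the chord is C-Eb-G-Bb: a minor seventh chord on C.
In C minor, C is the tonic; the diatonic minor seventh chord there is i7.

i7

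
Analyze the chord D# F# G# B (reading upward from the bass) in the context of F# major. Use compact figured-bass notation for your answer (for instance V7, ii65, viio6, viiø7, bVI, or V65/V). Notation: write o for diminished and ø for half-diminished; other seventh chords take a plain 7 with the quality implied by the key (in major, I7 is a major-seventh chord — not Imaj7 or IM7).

ii43

The pitches G#-B-D#-F# form a minor seventh chord rooted on G#.
In F# major, G# is the supertonic; the diatonic minor seventh chord there is ii7.
With D# in the bass the chord is in second inversion, so the figured bass is 43.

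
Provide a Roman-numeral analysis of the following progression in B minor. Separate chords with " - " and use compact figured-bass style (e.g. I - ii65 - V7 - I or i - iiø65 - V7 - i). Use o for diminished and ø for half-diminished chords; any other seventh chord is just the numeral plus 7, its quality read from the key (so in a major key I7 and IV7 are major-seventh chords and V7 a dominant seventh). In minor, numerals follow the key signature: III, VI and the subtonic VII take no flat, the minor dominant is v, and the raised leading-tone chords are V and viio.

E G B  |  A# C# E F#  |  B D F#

E-G-B: root E is the subdominant; minor triad there is iv.
A#-C#-E-F#: dominant seventh chord on F# = scale degree 5 → V65.
B-D-F#: minor triad on B = scale degree 1 → i.

iv - V65 - i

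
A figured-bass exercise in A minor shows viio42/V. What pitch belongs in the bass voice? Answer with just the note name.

C

The applied chord viio42/V is rooted on D#: D#-F#-A-C.
The figure 42 means third inversion — the seventh is in the bass.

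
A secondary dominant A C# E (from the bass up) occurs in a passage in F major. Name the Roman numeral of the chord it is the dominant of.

vi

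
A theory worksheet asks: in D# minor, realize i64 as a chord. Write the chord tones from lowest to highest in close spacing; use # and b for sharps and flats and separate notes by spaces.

A# D# F#

In D# minor, the tonic is D#, and the diatonic chord built there is a minor triad.
Stacking thirds from D# gives D#-F#-A#.
With the 64 figure the chord is in second inversion; from the bass A# upward in close position it reads A#-D#-F#.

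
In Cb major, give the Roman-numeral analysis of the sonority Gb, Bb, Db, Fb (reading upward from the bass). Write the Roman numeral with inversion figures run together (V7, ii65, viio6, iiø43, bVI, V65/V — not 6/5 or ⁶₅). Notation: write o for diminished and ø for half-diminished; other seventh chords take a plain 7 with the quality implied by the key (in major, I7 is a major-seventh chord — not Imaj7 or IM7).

V7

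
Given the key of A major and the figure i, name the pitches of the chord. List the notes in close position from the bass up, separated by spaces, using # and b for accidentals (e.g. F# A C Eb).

i is the minor tonic, borrowed from the parallel minor. In A major that root is A.
So the chord is A-C-E, a minor triad.

A C E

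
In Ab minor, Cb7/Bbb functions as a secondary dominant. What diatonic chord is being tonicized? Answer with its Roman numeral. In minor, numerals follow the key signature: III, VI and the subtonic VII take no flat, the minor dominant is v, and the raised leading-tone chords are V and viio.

VI

The chord is a dominant seventh chord on Cb.
A dominant resolves down a perfect fifth: Cb → Fb. In Ab minor, Fb is scale degree 6, i.e. VI.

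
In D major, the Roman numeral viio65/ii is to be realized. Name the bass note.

F#

The applied chord viio65/ii is rooted on D#: D#-F#-A-C.
The figure 65 means first inversion — the third is in the bass.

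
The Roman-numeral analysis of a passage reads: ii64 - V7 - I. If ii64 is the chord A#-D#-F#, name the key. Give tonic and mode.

C# major

ii64 is given as A#-D#-F# — a minor triad with root D#.
If D# is scale degree 2 and the mode makes that degree carry a minor triad, the tonic is C# and the mode is major.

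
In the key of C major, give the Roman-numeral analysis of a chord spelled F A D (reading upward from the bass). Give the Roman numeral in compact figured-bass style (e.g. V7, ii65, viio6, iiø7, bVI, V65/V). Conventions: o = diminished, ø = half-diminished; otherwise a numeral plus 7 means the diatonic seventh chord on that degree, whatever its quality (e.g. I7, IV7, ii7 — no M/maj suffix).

ii6

The pitches D-F-A form a minor triad rooted on D.
D is scale degree 2 in C major, and a minor triad on that degree is written ii.
With F in the bass the chord is in first inversion, so the figured bass is 6.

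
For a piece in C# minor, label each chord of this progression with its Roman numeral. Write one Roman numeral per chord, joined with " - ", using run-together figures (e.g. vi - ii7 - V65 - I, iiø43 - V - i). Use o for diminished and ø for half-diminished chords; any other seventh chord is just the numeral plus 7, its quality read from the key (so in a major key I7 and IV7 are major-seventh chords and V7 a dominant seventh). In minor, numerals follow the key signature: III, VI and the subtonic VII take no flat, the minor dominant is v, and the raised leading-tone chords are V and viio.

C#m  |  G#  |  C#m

C#m: root C# is the tonic; minor triad there is i.
G#: root G# is the dominant; major triad there is V.
C#m: minor triad on C# = scale degree 1 → i.

i - V - i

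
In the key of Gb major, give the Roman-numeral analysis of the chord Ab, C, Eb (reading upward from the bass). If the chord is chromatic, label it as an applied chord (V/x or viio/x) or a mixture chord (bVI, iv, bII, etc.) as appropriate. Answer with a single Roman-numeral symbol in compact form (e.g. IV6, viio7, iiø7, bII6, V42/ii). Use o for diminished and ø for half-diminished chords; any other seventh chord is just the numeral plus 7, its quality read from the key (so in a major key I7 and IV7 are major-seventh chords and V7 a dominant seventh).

V/V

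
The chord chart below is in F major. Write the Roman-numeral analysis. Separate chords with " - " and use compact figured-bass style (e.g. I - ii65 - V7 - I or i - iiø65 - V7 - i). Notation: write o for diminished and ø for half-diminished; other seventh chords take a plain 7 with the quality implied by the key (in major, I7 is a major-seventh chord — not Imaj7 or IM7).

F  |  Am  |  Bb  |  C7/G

I - iii - IV - V43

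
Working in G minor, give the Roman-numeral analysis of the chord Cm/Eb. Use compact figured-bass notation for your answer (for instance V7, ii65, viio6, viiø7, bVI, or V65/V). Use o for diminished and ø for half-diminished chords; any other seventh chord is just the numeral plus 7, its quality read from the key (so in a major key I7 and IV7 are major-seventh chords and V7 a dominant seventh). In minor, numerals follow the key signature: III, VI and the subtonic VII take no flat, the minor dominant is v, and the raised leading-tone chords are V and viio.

iv6

The pitches C-Eb-G form a minor triad rooted on C.
In G minor, C is the subdominant; the diatonic minor triad there is iv.
With Eb in the bass the chord is in first inversion, so the figured bass is 6.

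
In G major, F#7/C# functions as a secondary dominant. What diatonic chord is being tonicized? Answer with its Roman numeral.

The chord is a dominant seventh chord on F#.
A dominant resolves down a perfect fifth: F# → B. In G major, B is scale degree 3, i.e. iii.

iii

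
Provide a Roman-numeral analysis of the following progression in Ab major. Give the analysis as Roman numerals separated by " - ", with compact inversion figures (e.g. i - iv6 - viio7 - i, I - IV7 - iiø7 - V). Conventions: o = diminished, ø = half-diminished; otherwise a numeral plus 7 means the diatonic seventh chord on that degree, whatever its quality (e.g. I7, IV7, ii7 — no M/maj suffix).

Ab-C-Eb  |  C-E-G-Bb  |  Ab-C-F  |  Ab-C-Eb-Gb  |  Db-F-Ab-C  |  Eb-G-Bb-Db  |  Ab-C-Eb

Ab-C-Eb has root Ab, degree 1 in Ab major, so I.
C-E-G-Bb: a dominant seventh chord on C, the applied dominant of vi → V7/vi.
Ab-C-F: minor triad on F = scale degree 6 → vi6.
Ab-C-Eb-Gb: a dominant seventh chord on Ab, the applied dominant of IV → V7/IV.
Db-F-Ab-C: root Db is the subdominant; major seventh chord there is IV7.
Eb-G-Bb-Db has root Eb, degree 5 in Ab major, so V7.
Ab-C-Eb: major triad on Ab = scale degree 1 → I.

I - V7/vi - vi6 - V7/IV - IV7 - V7 - I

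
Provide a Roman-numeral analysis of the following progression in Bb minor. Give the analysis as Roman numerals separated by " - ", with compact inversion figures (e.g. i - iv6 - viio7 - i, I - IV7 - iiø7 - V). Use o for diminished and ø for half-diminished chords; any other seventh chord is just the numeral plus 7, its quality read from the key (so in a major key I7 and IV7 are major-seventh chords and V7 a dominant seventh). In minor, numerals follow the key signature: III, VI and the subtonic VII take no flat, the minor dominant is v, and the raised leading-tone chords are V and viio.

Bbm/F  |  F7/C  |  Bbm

i64 - V43 - i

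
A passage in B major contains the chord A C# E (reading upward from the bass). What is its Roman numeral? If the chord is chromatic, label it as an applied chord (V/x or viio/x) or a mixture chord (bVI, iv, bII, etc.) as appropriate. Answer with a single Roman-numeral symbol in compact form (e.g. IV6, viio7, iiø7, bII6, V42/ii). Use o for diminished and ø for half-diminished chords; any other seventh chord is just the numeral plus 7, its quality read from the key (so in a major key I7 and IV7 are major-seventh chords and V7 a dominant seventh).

bVII

Stacked in thirds the chord is A-C#-E: a major triad on A.
A is the lowered seventh degree of B major (diatonic 7 would be A#). This is a major triad on the lowered seventh degree (the subtonic), borrowed from the parallel minor.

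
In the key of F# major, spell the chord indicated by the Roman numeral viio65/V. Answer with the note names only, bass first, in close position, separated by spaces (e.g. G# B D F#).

D# F# A B#

The slash marks an applied leading-tone chord: viio of V. In F# major, V is C#, so the leading tone to it is B#, a half step below.
Building a fully diminished seventh chord on B# gives B#-D#-F#-A.
The figured bass 65 indicates first inversion, placing the third (D#) in the bass: D#-F#-A-B#.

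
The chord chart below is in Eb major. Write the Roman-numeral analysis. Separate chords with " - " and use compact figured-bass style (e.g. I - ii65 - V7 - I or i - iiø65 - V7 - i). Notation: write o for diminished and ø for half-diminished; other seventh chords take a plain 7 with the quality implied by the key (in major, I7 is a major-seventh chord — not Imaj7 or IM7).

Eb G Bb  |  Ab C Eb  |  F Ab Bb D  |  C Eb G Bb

Eb-G-Bb has root Eb, degree 1 in Eb major, so I.
Ab-C-Eb: major triad on Ab = scale degree 4 → IV.
F-Ab-Bb-D has root Bb, degree 5 in Eb major, so V43.
C-Eb-G-Bb has root C, degree 6 in Eb major, so vi7.

I - IV - V43 - vi7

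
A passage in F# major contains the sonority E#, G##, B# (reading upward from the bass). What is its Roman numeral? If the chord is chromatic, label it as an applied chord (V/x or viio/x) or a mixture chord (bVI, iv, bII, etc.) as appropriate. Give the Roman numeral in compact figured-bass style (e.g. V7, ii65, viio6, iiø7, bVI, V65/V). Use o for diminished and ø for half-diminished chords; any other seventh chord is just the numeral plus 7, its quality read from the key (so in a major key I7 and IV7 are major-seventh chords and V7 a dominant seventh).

The pitches E#-G##-B# form a major triad rooted on E#.
E# is not a diatonic chord root with this quality in F# major, but it lies a perfect fifth above A# (iii), so the chord functions as an applied dominant of iii.

V/iii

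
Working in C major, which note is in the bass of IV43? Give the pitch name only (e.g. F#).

IV in C major has root F; the chord is F-A-C-E.
The figure 43 means second inversion — the fifth is in the bass.

C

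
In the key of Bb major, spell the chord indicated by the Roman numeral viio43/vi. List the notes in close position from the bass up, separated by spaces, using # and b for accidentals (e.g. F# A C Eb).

The slash marks an applied leading-tone chord: viio of vi. In Bb major, vi is G, so the leading tone to it is F#, a half step below.
Building a fully diminished seventh chord on F# gives F#-A-C-Eb.
The figured bass 43 indicates second inversion, placing the fifth (C) in the bass: C-Eb-F#-A.

C Eb F# A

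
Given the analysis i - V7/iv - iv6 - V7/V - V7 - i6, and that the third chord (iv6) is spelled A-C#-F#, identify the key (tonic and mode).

The chord F#m/A is a minor triad rooted on F#; its label is iv6.
iv6 on F# implies F# is the subdominant; that puts the tonic at C#, and the lowercase numeral fits minor mode.

C# minor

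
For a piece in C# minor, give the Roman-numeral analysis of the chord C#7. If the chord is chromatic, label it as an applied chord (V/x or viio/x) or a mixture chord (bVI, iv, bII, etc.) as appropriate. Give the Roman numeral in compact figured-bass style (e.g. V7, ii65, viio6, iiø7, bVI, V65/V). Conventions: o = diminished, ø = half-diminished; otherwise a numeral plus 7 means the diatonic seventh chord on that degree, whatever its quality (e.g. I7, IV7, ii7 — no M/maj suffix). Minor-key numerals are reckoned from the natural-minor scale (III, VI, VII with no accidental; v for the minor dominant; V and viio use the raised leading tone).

The pitches C#-E#-G#-B form a dominant seventh chord rooted on C#.
C# is not a diatonic chord root with this quality in C# minor, but it lies a perfect fifth above F# (iv), so the chord functions as an applied dominant of iv.

V7/iv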